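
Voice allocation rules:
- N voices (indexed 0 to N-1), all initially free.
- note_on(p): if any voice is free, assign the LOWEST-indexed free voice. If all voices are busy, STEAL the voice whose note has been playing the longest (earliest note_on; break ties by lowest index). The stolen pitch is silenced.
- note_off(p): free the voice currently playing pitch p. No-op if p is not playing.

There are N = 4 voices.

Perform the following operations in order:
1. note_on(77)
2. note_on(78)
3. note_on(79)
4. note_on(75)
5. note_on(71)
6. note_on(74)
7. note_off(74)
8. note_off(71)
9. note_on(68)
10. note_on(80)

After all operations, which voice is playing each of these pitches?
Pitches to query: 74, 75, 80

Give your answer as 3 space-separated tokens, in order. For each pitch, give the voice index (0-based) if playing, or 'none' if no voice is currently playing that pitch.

Op 1: note_on(77): voice 0 is free -> assigned | voices=[77 - - -]
Op 2: note_on(78): voice 1 is free -> assigned | voices=[77 78 - -]
Op 3: note_on(79): voice 2 is free -> assigned | voices=[77 78 79 -]
Op 4: note_on(75): voice 3 is free -> assigned | voices=[77 78 79 75]
Op 5: note_on(71): all voices busy, STEAL voice 0 (pitch 77, oldest) -> assign | voices=[71 78 79 75]
Op 6: note_on(74): all voices busy, STEAL voice 1 (pitch 78, oldest) -> assign | voices=[71 74 79 75]
Op 7: note_off(74): free voice 1 | voices=[71 - 79 75]
Op 8: note_off(71): free voice 0 | voices=[- - 79 75]
Op 9: note_on(68): voice 0 is free -> assigned | voices=[68 - 79 75]
Op 10: note_on(80): voice 1 is free -> assigned | voices=[68 80 79 75]

Answer: none 3 1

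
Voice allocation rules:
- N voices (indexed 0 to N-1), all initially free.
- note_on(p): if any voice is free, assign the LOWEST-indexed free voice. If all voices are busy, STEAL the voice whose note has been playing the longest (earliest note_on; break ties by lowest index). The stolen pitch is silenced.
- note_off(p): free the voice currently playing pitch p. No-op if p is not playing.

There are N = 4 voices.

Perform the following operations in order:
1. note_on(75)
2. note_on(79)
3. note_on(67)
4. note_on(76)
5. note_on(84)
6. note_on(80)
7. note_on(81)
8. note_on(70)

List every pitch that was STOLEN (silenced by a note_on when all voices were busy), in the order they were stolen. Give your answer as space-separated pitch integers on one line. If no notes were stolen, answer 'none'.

Answer: 75 79 67 76

Derivation:
Op 1: note_on(75): voice 0 is free -> assigned | voices=[75 - - -]
Op 2: note_on(79): voice 1 is free -> assigned | voices=[75 79 - -]
Op 3: note_on(67): voice 2 is free -> assigned | voices=[75 79 67 -]
Op 4: note_on(76): voice 3 is free -> assigned | voices=[75 79 67 76]
Op 5: note_on(84): all voices busy, STEAL voice 0 (pitch 75, oldest) -> assign | voices=[84 79 67 76]
Op 6: note_on(80): all voices busy, STEAL voice 1 (pitch 79, oldest) -> assign | voices=[84 80 67 76]
Op 7: note_on(81): all voices busy, STEAL voice 2 (pitch 67, oldest) -> assign | voices=[84 80 81 76]
Op 8: note_on(70): all voices busy, STEAL voice 3 (pitch 76, oldest) -> assign | voices=[84 80 81 70]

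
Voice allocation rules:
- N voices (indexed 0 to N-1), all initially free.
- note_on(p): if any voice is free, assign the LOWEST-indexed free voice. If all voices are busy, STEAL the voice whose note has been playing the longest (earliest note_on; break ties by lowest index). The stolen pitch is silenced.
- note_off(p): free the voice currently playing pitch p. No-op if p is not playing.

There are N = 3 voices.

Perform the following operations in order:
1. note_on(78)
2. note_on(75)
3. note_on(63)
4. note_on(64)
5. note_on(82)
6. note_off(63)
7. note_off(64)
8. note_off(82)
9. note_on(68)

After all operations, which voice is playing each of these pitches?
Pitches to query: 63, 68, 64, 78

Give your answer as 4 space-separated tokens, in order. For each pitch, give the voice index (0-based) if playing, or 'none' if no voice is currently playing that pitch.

Op 1: note_on(78): voice 0 is free -> assigned | voices=[78 - -]
Op 2: note_on(75): voice 1 is free -> assigned | voices=[78 75 -]
Op 3: note_on(63): voice 2 is free -> assigned | voices=[78 75 63]
Op 4: note_on(64): all voices busy, STEAL voice 0 (pitch 78, oldest) -> assign | voices=[64 75 63]
Op 5: note_on(82): all voices busy, STEAL voice 1 (pitch 75, oldest) -> assign | voices=[64 82 63]
Op 6: note_off(63): free voice 2 | voices=[64 82 -]
Op 7: note_off(64): free voice 0 | voices=[- 82 -]
Op 8: note_off(82): free voice 1 | voices=[- - -]
Op 9: note_on(68): voice 0 is free -> assigned | voices=[68 - -]

Answer: none 0 none none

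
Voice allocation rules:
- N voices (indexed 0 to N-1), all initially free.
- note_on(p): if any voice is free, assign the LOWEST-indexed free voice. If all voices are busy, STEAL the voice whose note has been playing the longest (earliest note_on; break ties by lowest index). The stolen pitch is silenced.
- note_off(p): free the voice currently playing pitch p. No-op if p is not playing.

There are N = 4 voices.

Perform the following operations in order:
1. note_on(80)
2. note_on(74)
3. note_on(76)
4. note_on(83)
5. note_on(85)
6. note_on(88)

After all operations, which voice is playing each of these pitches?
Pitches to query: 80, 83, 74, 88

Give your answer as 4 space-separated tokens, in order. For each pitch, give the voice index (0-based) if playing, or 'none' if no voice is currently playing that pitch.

Op 1: note_on(80): voice 0 is free -> assigned | voices=[80 - - -]
Op 2: note_on(74): voice 1 is free -> assigned | voices=[80 74 - -]
Op 3: note_on(76): voice 2 is free -> assigned | voices=[80 74 76 -]
Op 4: note_on(83): voice 3 is free -> assigned | voices=[80 74 76 83]
Op 5: note_on(85): all voices busy, STEAL voice 0 (pitch 80, oldest) -> assign | voices=[85 74 76 83]
Op 6: note_on(88): all voices busy, STEAL voice 1 (pitch 74, oldest) -> assign | voices=[85 88 76 83]

Answer: none 3 none 1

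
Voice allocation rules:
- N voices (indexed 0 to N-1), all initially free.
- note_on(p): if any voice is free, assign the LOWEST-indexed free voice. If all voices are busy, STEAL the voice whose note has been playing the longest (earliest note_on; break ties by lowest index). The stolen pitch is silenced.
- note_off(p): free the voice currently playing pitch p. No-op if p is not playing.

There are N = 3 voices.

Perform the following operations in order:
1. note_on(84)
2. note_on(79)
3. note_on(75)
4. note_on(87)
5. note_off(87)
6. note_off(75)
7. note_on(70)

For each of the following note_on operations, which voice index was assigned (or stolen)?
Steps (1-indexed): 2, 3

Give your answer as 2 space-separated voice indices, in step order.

Op 1: note_on(84): voice 0 is free -> assigned | voices=[84 - -]
Op 2: note_on(79): voice 1 is free -> assigned | voices=[84 79 -]
Op 3: note_on(75): voice 2 is free -> assigned | voices=[84 79 75]
Op 4: note_on(87): all voices busy, STEAL voice 0 (pitch 84, oldest) -> assign | voices=[87 79 75]
Op 5: note_off(87): free voice 0 | voices=[- 79 75]
Op 6: note_off(75): free voice 2 | voices=[- 79 -]
Op 7: note_on(70): voice 0 is free -> assigned | voices=[70 79 -]

Answer: 1 2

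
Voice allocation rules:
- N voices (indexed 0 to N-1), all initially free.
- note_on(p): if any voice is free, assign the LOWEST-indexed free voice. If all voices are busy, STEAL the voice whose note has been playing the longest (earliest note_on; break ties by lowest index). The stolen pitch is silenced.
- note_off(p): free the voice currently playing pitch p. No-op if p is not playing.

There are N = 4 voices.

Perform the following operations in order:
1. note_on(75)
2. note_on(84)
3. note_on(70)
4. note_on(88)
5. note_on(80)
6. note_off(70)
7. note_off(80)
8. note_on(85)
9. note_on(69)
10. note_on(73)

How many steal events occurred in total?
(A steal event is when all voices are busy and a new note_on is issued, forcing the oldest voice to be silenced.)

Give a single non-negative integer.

Answer: 2

Derivation:
Op 1: note_on(75): voice 0 is free -> assigned | voices=[75 - - -]
Op 2: note_on(84): voice 1 is free -> assigned | voices=[75 84 - -]
Op 3: note_on(70): voice 2 is free -> assigned | voices=[75 84 70 -]
Op 4: note_on(88): voice 3 is free -> assigned | voices=[75 84 70 88]
Op 5: note_on(80): all voices busy, STEAL voice 0 (pitch 75, oldest) -> assign | voices=[80 84 70 88]
Op 6: note_off(70): free voice 2 | voices=[80 84 - 88]
Op 7: note_off(80): free voice 0 | voices=[- 84 - 88]
Op 8: note_on(85): voice 0 is free -> assigned | voices=[85 84 - 88]
Op 9: note_on(69): voice 2 is free -> assigned | voices=[85 84 69 88]
Op 10: note_on(73): all voices busy, STEAL voice 1 (pitch 84, oldest) -> assign | voices=[85 73 69 88]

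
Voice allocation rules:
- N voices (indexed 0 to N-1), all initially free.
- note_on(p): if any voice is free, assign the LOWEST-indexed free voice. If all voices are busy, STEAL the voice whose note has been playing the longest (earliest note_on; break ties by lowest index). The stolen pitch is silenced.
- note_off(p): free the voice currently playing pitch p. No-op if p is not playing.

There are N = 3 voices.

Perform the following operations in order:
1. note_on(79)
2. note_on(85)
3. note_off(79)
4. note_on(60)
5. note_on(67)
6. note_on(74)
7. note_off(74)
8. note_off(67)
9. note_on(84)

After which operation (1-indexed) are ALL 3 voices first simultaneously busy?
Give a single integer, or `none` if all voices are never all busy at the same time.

Op 1: note_on(79): voice 0 is free -> assigned | voices=[79 - -]
Op 2: note_on(85): voice 1 is free -> assigned | voices=[79 85 -]
Op 3: note_off(79): free voice 0 | voices=[- 85 -]
Op 4: note_on(60): voice 0 is free -> assigned | voices=[60 85 -]
Op 5: note_on(67): voice 2 is free -> assigned | voices=[60 85 67]
Op 6: note_on(74): all voices busy, STEAL voice 1 (pitch 85, oldest) -> assign | voices=[60 74 67]
Op 7: note_off(74): free voice 1 | voices=[60 - 67]
Op 8: note_off(67): free voice 2 | voices=[60 - -]
Op 9: note_on(84): voice 1 is free -> assigned | voices=[60 84 -]

Answer: 5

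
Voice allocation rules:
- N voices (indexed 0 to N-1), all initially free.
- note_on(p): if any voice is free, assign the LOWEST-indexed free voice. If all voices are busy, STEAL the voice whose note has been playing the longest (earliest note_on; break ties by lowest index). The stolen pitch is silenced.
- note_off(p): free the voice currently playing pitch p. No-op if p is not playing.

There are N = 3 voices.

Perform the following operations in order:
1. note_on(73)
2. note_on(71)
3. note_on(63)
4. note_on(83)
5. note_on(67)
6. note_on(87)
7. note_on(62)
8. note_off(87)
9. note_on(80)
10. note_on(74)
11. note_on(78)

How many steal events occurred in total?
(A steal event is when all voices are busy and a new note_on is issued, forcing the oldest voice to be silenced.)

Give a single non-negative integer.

Op 1: note_on(73): voice 0 is free -> assigned | voices=[73 - -]
Op 2: note_on(71): voice 1 is free -> assigned | voices=[73 71 -]
Op 3: note_on(63): voice 2 is free -> assigned | voices=[73 71 63]
Op 4: note_on(83): all voices busy, STEAL voice 0 (pitch 73, oldest) -> assign | voices=[83 71 63]
Op 5: note_on(67): all voices busy, STEAL voice 1 (pitch 71, oldest) -> assign | voices=[83 67 63]
Op 6: note_on(87): all voices busy, STEAL voice 2 (pitch 63, oldest) -> assign | voices=[83 67 87]
Op 7: note_on(62): all voices busy, STEAL voice 0 (pitch 83, oldest) -> assign | voices=[62 67 87]
Op 8: note_off(87): free voice 2 | voices=[62 67 -]
Op 9: note_on(80): voice 2 is free -> assigned | voices=[62 67 80]
Op 10: note_on(74): all voices busy, STEAL voice 1 (pitch 67, oldest) -> assign | voices=[62 74 80]
Op 11: note_on(78): all voices busy, STEAL voice 0 (pitch 62, oldest) -> assign | voices=[78 74 80]

Answer: 6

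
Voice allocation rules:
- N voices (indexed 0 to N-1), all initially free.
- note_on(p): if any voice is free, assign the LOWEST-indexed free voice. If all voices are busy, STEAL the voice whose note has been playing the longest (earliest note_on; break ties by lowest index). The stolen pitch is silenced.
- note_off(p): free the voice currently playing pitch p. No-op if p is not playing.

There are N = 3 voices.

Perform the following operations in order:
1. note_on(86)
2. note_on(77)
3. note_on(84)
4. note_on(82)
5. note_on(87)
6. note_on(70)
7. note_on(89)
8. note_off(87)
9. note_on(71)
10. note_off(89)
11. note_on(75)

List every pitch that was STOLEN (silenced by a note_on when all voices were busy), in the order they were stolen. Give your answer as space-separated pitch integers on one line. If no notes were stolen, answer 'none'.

Answer: 86 77 84 82

Derivation:
Op 1: note_on(86): voice 0 is free -> assigned | voices=[86 - -]
Op 2: note_on(77): voice 1 is free -> assigned | voices=[86 77 -]
Op 3: note_on(84): voice 2 is free -> assigned | voices=[86 77 84]
Op 4: note_on(82): all voices busy, STEAL voice 0 (pitch 86, oldest) -> assign | voices=[82 77 84]
Op 5: note_on(87): all voices busy, STEAL voice 1 (pitch 77, oldest) -> assign | voices=[82 87 84]
Op 6: note_on(70): all voices busy, STEAL voice 2 (pitch 84, oldest) -> assign | voices=[82 87 70]
Op 7: note_on(89): all voices busy, STEAL voice 0 (pitch 82, oldest) -> assign | voices=[89 87 70]
Op 8: note_off(87): free voice 1 | voices=[89 - 70]
Op 9: note_on(71): voice 1 is free -> assigned | voices=[89 71 70]
Op 10: note_off(89): free voice 0 | voices=[- 71 70]
Op 11: note_on(75): voice 0 is free -> assigned | voices=[75 71 70]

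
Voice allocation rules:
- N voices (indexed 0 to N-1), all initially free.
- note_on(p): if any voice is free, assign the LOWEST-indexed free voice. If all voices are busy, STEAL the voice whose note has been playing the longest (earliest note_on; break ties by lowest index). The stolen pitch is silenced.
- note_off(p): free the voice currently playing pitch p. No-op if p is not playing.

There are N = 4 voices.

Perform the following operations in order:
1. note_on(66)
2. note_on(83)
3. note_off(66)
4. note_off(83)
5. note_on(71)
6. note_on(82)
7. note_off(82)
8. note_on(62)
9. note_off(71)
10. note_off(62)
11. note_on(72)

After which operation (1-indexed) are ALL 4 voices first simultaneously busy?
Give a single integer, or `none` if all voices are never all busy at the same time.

Op 1: note_on(66): voice 0 is free -> assigned | voices=[66 - - -]
Op 2: note_on(83): voice 1 is free -> assigned | voices=[66 83 - -]
Op 3: note_off(66): free voice 0 | voices=[- 83 - -]
Op 4: note_off(83): free voice 1 | voices=[- - - -]
Op 5: note_on(71): voice 0 is free -> assigned | voices=[71 - - -]
Op 6: note_on(82): voice 1 is free -> assigned | voices=[71 82 - -]
Op 7: note_off(82): free voice 1 | voices=[71 - - -]
Op 8: note_on(62): voice 1 is free -> assigned | voices=[71 62 - -]
Op 9: note_off(71): free voice 0 | voices=[- 62 - -]
Op 10: note_off(62): free voice 1 | voices=[- - - -]
Op 11: note_on(72): voice 0 is free -> assigned | voices=[72 - - -]

Answer: none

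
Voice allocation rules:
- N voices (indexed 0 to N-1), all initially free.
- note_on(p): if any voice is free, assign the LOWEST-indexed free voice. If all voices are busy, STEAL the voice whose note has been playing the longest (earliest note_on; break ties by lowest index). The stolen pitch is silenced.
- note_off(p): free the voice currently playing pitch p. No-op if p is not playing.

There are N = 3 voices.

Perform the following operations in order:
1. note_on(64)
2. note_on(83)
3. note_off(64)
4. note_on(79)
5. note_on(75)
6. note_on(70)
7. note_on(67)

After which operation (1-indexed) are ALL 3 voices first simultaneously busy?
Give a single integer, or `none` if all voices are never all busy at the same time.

Answer: 5

Derivation:
Op 1: note_on(64): voice 0 is free -> assigned | voices=[64 - -]
Op 2: note_on(83): voice 1 is free -> assigned | voices=[64 83 -]
Op 3: note_off(64): free voice 0 | voices=[- 83 -]
Op 4: note_on(79): voice 0 is free -> assigned | voices=[79 83 -]
Op 5: note_on(75): voice 2 is free -> assigned | voices=[79 83 75]
Op 6: note_on(70): all voices busy, STEAL voice 1 (pitch 83, oldest) -> assign | voices=[79 70 75]
Op 7: note_on(67): all voices busy, STEAL voice 0 (pitch 79, oldest) -> assign | voices=[67 70 75]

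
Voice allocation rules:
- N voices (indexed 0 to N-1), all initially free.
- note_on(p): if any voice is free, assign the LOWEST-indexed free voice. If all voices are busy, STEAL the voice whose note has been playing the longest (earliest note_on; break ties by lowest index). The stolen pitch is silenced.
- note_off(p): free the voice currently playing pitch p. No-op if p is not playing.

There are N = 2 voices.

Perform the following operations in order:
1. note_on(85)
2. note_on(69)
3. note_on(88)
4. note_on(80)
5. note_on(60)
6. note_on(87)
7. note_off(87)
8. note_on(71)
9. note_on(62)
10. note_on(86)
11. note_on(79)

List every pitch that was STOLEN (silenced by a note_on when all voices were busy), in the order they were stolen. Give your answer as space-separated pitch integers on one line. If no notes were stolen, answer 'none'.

Answer: 85 69 88 80 60 71 62

Derivation:
Op 1: note_on(85): voice 0 is free -> assigned | voices=[85 -]
Op 2: note_on(69): voice 1 is free -> assigned | voices=[85 69]
Op 3: note_on(88): all voices busy, STEAL voice 0 (pitch 85, oldest) -> assign | voices=[88 69]
Op 4: note_on(80): all voices busy, STEAL voice 1 (pitch 69, oldest) -> assign | voices=[88 80]
Op 5: note_on(60): all voices busy, STEAL voice 0 (pitch 88, oldest) -> assign | voices=[60 80]
Op 6: note_on(87): all voices busy, STEAL voice 1 (pitch 80, oldest) -> assign | voices=[60 87]
Op 7: note_off(87): free voice 1 | voices=[60 -]
Op 8: note_on(71): voice 1 is free -> assigned | voices=[60 71]
Op 9: note_on(62): all voices busy, STEAL voice 0 (pitch 60, oldest) -> assign | voices=[62 71]
Op 10: note_on(86): all voices busy, STEAL voice 1 (pitch 71, oldest) -> assign | voices=[62 86]
Op 11: note_on(79): all voices busy, STEAL voice 0 (pitch 62, oldest) -> assign | voices=[79 86]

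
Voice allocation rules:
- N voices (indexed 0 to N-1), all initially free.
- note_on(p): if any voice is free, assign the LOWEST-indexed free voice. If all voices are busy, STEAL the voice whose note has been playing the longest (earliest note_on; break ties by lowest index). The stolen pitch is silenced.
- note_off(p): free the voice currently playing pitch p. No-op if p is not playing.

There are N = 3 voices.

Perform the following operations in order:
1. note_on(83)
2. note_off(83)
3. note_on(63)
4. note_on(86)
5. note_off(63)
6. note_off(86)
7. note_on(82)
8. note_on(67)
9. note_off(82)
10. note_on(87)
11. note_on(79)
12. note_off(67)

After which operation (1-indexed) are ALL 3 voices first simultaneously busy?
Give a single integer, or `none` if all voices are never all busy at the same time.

Op 1: note_on(83): voice 0 is free -> assigned | voices=[83 - -]
Op 2: note_off(83): free voice 0 | voices=[- - -]
Op 3: note_on(63): voice 0 is free -> assigned | voices=[63 - -]
Op 4: note_on(86): voice 1 is free -> assigned | voices=[63 86 -]
Op 5: note_off(63): free voice 0 | voices=[- 86 -]
Op 6: note_off(86): free voice 1 | voices=[- - -]
Op 7: note_on(82): voice 0 is free -> assigned | voices=[82 - -]
Op 8: note_on(67): voice 1 is free -> assigned | voices=[82 67 -]
Op 9: note_off(82): free voice 0 | voices=[- 67 -]
Op 10: note_on(87): voice 0 is free -> assigned | voices=[87 67 -]
Op 11: note_on(79): voice 2 is free -> assigned | voices=[87 67 79]
Op 12: note_off(67): free voice 1 | voices=[87 - 79]

Answer: 11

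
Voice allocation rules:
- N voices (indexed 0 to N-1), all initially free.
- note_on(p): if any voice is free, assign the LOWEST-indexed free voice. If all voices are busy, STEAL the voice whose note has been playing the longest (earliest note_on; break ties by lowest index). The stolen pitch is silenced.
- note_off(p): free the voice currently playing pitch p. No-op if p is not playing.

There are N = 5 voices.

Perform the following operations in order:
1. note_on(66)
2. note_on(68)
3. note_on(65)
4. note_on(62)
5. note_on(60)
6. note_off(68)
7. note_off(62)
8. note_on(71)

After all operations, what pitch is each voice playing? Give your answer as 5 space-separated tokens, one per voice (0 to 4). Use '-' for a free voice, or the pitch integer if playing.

Answer: 66 71 65 - 60

Derivation:
Op 1: note_on(66): voice 0 is free -> assigned | voices=[66 - - - -]
Op 2: note_on(68): voice 1 is free -> assigned | voices=[66 68 - - -]
Op 3: note_on(65): voice 2 is free -> assigned | voices=[66 68 65 - -]
Op 4: note_on(62): voice 3 is free -> assigned | voices=[66 68 65 62 -]
Op 5: note_on(60): voice 4 is free -> assigned | voices=[66 68 65 62 60]
Op 6: note_off(68): free voice 1 | voices=[66 - 65 62 60]
Op 7: note_off(62): free voice 3 | voices=[66 - 65 - 60]
Op 8: note_on(71): voice 1 is free -> assigned | voices=[66 71 65 - 60]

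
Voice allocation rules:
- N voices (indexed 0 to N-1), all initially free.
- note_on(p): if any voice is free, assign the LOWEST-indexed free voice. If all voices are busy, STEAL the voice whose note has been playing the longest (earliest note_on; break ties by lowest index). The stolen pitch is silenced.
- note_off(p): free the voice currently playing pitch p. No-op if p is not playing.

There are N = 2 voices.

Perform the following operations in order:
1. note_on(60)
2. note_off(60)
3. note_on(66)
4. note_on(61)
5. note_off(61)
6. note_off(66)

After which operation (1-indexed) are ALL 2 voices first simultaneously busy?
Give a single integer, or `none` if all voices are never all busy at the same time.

Answer: 4

Derivation:
Op 1: note_on(60): voice 0 is free -> assigned | voices=[60 -]
Op 2: note_off(60): free voice 0 | voices=[- -]
Op 3: note_on(66): voice 0 is free -> assigned | voices=[66 -]
Op 4: note_on(61): voice 1 is free -> assigned | voices=[66 61]
Op 5: note_off(61): free voice 1 | voices=[66 -]
Op 6: note_off(66): free voice 0 | voices=[- -]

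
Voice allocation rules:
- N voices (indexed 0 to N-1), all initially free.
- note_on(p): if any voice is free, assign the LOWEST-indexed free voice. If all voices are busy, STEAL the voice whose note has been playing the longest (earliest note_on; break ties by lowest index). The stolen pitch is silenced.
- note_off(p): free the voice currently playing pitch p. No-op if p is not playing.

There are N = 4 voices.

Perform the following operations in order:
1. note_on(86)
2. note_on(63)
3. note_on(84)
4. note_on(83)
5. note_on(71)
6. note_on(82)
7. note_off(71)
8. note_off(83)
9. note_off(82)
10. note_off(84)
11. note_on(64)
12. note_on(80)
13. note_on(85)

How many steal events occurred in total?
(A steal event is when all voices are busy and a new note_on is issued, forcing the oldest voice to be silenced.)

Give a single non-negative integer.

Answer: 2

Derivation:
Op 1: note_on(86): voice 0 is free -> assigned | voices=[86 - - -]
Op 2: note_on(63): voice 1 is free -> assigned | voices=[86 63 - -]
Op 3: note_on(84): voice 2 is free -> assigned | voices=[86 63 84 -]
Op 4: note_on(83): voice 3 is free -> assigned | voices=[86 63 84 83]
Op 5: note_on(71): all voices busy, STEAL voice 0 (pitch 86, oldest) -> assign | voices=[71 63 84 83]
Op 6: note_on(82): all voices busy, STEAL voice 1 (pitch 63, oldest) -> assign | voices=[71 82 84 83]
Op 7: note_off(71): free voice 0 | voices=[- 82 84 83]
Op 8: note_off(83): free voice 3 | voices=[- 82 84 -]
Op 9: note_off(82): free voice 1 | voices=[- - 84 -]
Op 10: note_off(84): free voice 2 | voices=[- - - -]
Op 11: note_on(64): voice 0 is free -> assigned | voices=[64 - - -]
Op 12: note_on(80): voice 1 is free -> assigned | voices=[64 80 - -]
Op 13: note_on(85): voice 2 is free -> assigned | voices=[64 80 85 -]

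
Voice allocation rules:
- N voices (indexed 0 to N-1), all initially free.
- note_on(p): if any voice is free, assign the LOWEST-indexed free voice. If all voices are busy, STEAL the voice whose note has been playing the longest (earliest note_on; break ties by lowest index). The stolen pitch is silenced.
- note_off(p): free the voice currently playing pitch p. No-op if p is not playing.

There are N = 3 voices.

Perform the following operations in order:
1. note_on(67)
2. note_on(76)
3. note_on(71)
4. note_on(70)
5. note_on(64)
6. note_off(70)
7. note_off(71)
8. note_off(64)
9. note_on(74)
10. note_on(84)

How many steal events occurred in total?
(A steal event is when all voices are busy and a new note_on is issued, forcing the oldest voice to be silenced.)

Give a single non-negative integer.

Op 1: note_on(67): voice 0 is free -> assigned | voices=[67 - -]
Op 2: note_on(76): voice 1 is free -> assigned | voices=[67 76 -]
Op 3: note_on(71): voice 2 is free -> assigned | voices=[67 76 71]
Op 4: note_on(70): all voices busy, STEAL voice 0 (pitch 67, oldest) -> assign | voices=[70 76 71]
Op 5: note_on(64): all voices busy, STEAL voice 1 (pitch 76, oldest) -> assign | voices=[70 64 71]
Op 6: note_off(70): free voice 0 | voices=[- 64 71]
Op 7: note_off(71): free voice 2 | voices=[- 64 -]
Op 8: note_off(64): free voice 1 | voices=[- - -]
Op 9: note_on(74): voice 0 is free -> assigned | voices=[74 - -]
Op 10: note_on(84): voice 1 is free -> assigned | voices=[74 84 -]

Answer: 2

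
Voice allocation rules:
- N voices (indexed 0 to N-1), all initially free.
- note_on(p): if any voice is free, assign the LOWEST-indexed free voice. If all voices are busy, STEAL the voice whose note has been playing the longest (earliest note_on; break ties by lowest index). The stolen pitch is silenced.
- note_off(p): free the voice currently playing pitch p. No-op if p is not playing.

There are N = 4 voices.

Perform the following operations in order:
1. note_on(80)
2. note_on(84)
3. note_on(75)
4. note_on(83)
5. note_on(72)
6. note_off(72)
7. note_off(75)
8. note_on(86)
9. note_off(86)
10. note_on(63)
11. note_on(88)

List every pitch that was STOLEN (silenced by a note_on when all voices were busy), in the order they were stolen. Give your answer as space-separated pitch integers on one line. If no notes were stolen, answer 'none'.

Answer: 80

Derivation:
Op 1: note_on(80): voice 0 is free -> assigned | voices=[80 - - -]
Op 2: note_on(84): voice 1 is free -> assigned | voices=[80 84 - -]
Op 3: note_on(75): voice 2 is free -> assigned | voices=[80 84 75 -]
Op 4: note_on(83): voice 3 is free -> assigned | voices=[80 84 75 83]
Op 5: note_on(72): all voices busy, STEAL voice 0 (pitch 80, oldest) -> assign | voices=[72 84 75 83]
Op 6: note_off(72): free voice 0 | voices=[- 84 75 83]
Op 7: note_off(75): free voice 2 | voices=[- 84 - 83]
Op 8: note_on(86): voice 0 is free -> assigned | voices=[86 84 - 83]
Op 9: note_off(86): free voice 0 | voices=[- 84 - 83]
Op 10: note_on(63): voice 0 is free -> assigned | voices=[63 84 - 83]
Op 11: note_on(88): voice 2 is free -> assigned | voices=[63 84 88 83]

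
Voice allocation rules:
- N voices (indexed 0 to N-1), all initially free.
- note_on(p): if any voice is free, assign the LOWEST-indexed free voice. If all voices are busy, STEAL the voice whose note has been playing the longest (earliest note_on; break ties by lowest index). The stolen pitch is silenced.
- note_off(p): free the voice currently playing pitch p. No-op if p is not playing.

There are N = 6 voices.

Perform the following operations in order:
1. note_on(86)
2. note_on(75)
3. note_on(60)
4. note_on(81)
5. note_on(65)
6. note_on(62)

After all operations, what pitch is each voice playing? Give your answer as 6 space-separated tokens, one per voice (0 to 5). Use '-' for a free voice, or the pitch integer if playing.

Answer: 86 75 60 81 65 62

Derivation:
Op 1: note_on(86): voice 0 is free -> assigned | voices=[86 - - - - -]
Op 2: note_on(75): voice 1 is free -> assigned | voices=[86 75 - - - -]
Op 3: note_on(60): voice 2 is free -> assigned | voices=[86 75 60 - - -]
Op 4: note_on(81): voice 3 is free -> assigned | voices=[86 75 60 81 - -]
Op 5: note_on(65): voice 4 is free -> assigned | voices=[86 75 60 81 65 -]
Op 6: note_on(62): voice 5 is free -> assigned | voices=[86 75 60 81 65 62]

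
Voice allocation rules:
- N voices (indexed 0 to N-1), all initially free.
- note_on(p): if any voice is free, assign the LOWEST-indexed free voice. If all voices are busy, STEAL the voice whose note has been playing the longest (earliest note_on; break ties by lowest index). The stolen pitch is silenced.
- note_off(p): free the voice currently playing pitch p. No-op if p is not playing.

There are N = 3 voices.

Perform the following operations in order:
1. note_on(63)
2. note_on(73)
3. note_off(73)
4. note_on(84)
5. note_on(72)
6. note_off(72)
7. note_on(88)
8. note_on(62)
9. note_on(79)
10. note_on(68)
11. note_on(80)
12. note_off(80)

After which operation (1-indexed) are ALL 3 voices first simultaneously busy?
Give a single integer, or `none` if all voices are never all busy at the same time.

Answer: 5

Derivation:
Op 1: note_on(63): voice 0 is free -> assigned | voices=[63 - -]
Op 2: note_on(73): voice 1 is free -> assigned | voices=[63 73 -]
Op 3: note_off(73): free voice 1 | voices=[63 - -]
Op 4: note_on(84): voice 1 is free -> assigned | voices=[63 84 -]
Op 5: note_on(72): voice 2 is free -> assigned | voices=[63 84 72]
Op 6: note_off(72): free voice 2 | voices=[63 84 -]
Op 7: note_on(88): voice 2 is free -> assigned | voices=[63 84 88]
Op 8: note_on(62): all voices busy, STEAL voice 0 (pitch 63, oldest) -> assign | voices=[62 84 88]
Op 9: note_on(79): all voices busy, STEAL voice 1 (pitch 84, oldest) -> assign | voices=[62 79 88]
Op 10: note_on(68): all voices busy, STEAL voice 2 (pitch 88, oldest) -> assign | voices=[62 79 68]
Op 11: note_on(80): all voices busy, STEAL voice 0 (pitch 62, oldest) -> assign | voices=[80 79 68]
Op 12: note_off(80): free voice 0 | voices=[- 79 68]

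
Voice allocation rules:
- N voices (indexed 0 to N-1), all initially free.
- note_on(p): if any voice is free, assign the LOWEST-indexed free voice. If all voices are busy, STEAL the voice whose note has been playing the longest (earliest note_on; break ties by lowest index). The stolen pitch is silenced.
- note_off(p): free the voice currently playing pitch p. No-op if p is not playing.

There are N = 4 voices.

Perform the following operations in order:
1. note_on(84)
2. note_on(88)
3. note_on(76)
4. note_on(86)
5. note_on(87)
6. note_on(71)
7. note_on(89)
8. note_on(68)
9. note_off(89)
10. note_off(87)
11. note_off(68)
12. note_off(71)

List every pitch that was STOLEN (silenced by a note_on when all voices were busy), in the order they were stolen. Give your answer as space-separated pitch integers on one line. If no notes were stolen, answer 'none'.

Answer: 84 88 76 86

Derivation:
Op 1: note_on(84): voice 0 is free -> assigned | voices=[84 - - -]
Op 2: note_on(88): voice 1 is free -> assigned | voices=[84 88 - -]
Op 3: note_on(76): voice 2 is free -> assigned | voices=[84 88 76 -]
Op 4: note_on(86): voice 3 is free -> assigned | voices=[84 88 76 86]
Op 5: note_on(87): all voices busy, STEAL voice 0 (pitch 84, oldest) -> assign | voices=[87 88 76 86]
Op 6: note_on(71): all voices busy, STEAL voice 1 (pitch 88, oldest) -> assign | voices=[87 71 76 86]
Op 7: note_on(89): all voices busy, STEAL voice 2 (pitch 76, oldest) -> assign | voices=[87 71 89 86]
Op 8: note_on(68): all voices busy, STEAL voice 3 (pitch 86, oldest) -> assign | voices=[87 71 89 68]
Op 9: note_off(89): free voice 2 | voices=[87 71 - 68]
Op 10: note_off(87): free voice 0 | voices=[- 71 - 68]
Op 11: note_off(68): free voice 3 | voices=[- 71 - -]
Op 12: note_off(71): free voice 1 | voices=[- - - -]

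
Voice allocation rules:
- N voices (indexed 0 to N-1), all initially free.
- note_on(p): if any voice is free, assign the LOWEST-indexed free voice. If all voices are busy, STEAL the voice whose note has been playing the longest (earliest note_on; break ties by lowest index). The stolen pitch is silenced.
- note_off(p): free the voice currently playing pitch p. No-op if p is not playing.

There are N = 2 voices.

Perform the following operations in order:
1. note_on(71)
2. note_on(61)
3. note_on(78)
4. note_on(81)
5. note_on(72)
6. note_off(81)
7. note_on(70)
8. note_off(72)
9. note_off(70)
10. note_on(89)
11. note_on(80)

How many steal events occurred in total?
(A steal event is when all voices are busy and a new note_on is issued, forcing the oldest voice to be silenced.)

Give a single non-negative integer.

Answer: 3

Derivation:
Op 1: note_on(71): voice 0 is free -> assigned | voices=[71 -]
Op 2: note_on(61): voice 1 is free -> assigned | voices=[71 61]
Op 3: note_on(78): all voices busy, STEAL voice 0 (pitch 71, oldest) -> assign | voices=[78 61]
Op 4: note_on(81): all voices busy, STEAL voice 1 (pitch 61, oldest) -> assign | voices=[78 81]
Op 5: note_on(72): all voices busy, STEAL voice 0 (pitch 78, oldest) -> assign | voices=[72 81]
Op 6: note_off(81): free voice 1 | voices=[72 -]
Op 7: note_on(70): voice 1 is free -> assigned | voices=[72 70]
Op 8: note_off(72): free voice 0 | voices=[- 70]
Op 9: note_off(70): free voice 1 | voices=[- -]
Op 10: note_on(89): voice 0 is free -> assigned | voices=[89 -]
Op 11: note_on(80): voice 1 is free -> assigned | voices=[89 80]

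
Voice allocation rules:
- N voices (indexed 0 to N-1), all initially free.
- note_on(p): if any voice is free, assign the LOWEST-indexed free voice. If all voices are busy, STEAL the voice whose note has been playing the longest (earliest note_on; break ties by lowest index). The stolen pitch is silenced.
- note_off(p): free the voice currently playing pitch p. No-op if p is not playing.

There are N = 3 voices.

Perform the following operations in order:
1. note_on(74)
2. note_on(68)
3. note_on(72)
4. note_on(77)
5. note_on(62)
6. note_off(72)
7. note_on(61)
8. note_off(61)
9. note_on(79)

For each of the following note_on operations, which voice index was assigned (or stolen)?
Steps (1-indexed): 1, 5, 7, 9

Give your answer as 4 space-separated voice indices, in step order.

Op 1: note_on(74): voice 0 is free -> assigned | voices=[74 - -]
Op 2: note_on(68): voice 1 is free -> assigned | voices=[74 68 -]
Op 3: note_on(72): voice 2 is free -> assigned | voices=[74 68 72]
Op 4: note_on(77): all voices busy, STEAL voice 0 (pitch 74, oldest) -> assign | voices=[77 68 72]
Op 5: note_on(62): all voices busy, STEAL voice 1 (pitch 68, oldest) -> assign | voices=[77 62 72]
Op 6: note_off(72): free voice 2 | voices=[77 62 -]
Op 7: note_on(61): voice 2 is free -> assigned | voices=[77 62 61]
Op 8: note_off(61): free voice 2 | voices=[77 62 -]
Op 9: note_on(79): voice 2 is free -> assigned | voices=[77 62 79]

Answer: 0 1 2 2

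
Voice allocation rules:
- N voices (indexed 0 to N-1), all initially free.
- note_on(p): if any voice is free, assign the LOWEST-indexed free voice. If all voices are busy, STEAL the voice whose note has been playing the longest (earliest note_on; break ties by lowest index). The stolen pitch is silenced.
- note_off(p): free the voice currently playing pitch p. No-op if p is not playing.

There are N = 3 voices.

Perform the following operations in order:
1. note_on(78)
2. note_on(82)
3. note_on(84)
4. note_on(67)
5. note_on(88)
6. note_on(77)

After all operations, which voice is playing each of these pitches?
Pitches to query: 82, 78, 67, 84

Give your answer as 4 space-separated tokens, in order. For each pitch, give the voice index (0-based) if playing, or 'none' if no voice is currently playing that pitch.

Op 1: note_on(78): voice 0 is free -> assigned | voices=[78 - -]
Op 2: note_on(82): voice 1 is free -> assigned | voices=[78 82 -]
Op 3: note_on(84): voice 2 is free -> assigned | voices=[78 82 84]
Op 4: note_on(67): all voices busy, STEAL voice 0 (pitch 78, oldest) -> assign | voices=[67 82 84]
Op 5: note_on(88): all voices busy, STEAL voice 1 (pitch 82, oldest) -> assign | voices=[67 88 84]
Op 6: note_on(77): all voices busy, STEAL voice 2 (pitch 84, oldest) -> assign | voices=[67 88 77]

Answer: none none 0 none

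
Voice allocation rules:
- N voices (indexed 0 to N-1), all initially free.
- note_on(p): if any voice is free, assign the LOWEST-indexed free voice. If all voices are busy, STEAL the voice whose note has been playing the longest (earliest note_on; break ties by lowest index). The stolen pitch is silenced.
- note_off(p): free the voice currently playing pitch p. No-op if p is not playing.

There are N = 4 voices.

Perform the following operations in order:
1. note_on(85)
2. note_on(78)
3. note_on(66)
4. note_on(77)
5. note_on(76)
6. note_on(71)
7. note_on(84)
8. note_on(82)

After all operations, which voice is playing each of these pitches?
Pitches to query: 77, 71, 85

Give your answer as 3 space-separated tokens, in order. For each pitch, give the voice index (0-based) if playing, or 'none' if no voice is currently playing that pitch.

Op 1: note_on(85): voice 0 is free -> assigned | voices=[85 - - -]
Op 2: note_on(78): voice 1 is free -> assigned | voices=[85 78 - -]
Op 3: note_on(66): voice 2 is free -> assigned | voices=[85 78 66 -]
Op 4: note_on(77): voice 3 is free -> assigned | voices=[85 78 66 77]
Op 5: note_on(76): all voices busy, STEAL voice 0 (pitch 85, oldest) -> assign | voices=[76 78 66 77]
Op 6: note_on(71): all voices busy, STEAL voice 1 (pitch 78, oldest) -> assign | voices=[76 71 66 77]
Op 7: note_on(84): all voices busy, STEAL voice 2 (pitch 66, oldest) -> assign | voices=[76 71 84 77]
Op 8: note_on(82): all voices busy, STEAL voice 3 (pitch 77, oldest) -> assign | voices=[76 71 84 82]

Answer: none 1 none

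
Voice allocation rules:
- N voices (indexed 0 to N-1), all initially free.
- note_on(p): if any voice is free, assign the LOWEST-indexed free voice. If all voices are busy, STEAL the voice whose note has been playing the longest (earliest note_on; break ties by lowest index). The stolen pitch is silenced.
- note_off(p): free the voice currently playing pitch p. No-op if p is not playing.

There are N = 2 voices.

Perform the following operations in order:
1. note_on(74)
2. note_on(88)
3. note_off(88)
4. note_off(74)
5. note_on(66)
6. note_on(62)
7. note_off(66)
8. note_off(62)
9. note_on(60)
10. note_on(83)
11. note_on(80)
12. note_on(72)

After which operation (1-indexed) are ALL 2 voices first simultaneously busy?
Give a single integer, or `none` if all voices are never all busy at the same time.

Answer: 2

Derivation:
Op 1: note_on(74): voice 0 is free -> assigned | voices=[74 -]
Op 2: note_on(88): voice 1 is free -> assigned | voices=[74 88]
Op 3: note_off(88): free voice 1 | voices=[74 -]
Op 4: note_off(74): free voice 0 | voices=[- -]
Op 5: note_on(66): voice 0 is free -> assigned | voices=[66 -]
Op 6: note_on(62): voice 1 is free -> assigned | voices=[66 62]
Op 7: note_off(66): free voice 0 | voices=[- 62]
Op 8: note_off(62): free voice 1 | voices=[- -]
Op 9: note_on(60): voice 0 is free -> assigned | voices=[60 -]
Op 10: note_on(83): voice 1 is free -> assigned | voices=[60 83]
Op 11: note_on(80): all voices busy, STEAL voice 0 (pitch 60, oldest) -> assign | voices=[80 83]
Op 12: note_on(72): all voices busy, STEAL voice 1 (pitch 83, oldest) -> assign | voices=[80 72]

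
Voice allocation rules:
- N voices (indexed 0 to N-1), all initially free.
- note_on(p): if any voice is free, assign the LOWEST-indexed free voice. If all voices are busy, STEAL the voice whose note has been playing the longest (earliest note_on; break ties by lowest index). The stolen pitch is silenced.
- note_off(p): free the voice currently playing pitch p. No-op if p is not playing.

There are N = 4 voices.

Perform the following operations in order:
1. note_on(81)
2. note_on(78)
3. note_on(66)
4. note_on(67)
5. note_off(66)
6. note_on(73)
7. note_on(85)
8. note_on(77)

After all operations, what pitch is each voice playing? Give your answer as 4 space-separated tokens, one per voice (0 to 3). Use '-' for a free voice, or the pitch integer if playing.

Answer: 85 77 73 67

Derivation:
Op 1: note_on(81): voice 0 is free -> assigned | voices=[81 - - -]
Op 2: note_on(78): voice 1 is free -> assigned | voices=[81 78 - -]
Op 3: note_on(66): voice 2 is free -> assigned | voices=[81 78 66 -]
Op 4: note_on(67): voice 3 is free -> assigned | voices=[81 78 66 67]
Op 5: note_off(66): free voice 2 | voices=[81 78 - 67]
Op 6: note_on(73): voice 2 is free -> assigned | voices=[81 78 73 67]
Op 7: note_on(85): all voices busy, STEAL voice 0 (pitch 81, oldest) -> assign | voices=[85 78 73 67]
Op 8: note_on(77): all voices busy, STEAL voice 1 (pitch 78, oldest) -> assign | voices=[85 77 73 67]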